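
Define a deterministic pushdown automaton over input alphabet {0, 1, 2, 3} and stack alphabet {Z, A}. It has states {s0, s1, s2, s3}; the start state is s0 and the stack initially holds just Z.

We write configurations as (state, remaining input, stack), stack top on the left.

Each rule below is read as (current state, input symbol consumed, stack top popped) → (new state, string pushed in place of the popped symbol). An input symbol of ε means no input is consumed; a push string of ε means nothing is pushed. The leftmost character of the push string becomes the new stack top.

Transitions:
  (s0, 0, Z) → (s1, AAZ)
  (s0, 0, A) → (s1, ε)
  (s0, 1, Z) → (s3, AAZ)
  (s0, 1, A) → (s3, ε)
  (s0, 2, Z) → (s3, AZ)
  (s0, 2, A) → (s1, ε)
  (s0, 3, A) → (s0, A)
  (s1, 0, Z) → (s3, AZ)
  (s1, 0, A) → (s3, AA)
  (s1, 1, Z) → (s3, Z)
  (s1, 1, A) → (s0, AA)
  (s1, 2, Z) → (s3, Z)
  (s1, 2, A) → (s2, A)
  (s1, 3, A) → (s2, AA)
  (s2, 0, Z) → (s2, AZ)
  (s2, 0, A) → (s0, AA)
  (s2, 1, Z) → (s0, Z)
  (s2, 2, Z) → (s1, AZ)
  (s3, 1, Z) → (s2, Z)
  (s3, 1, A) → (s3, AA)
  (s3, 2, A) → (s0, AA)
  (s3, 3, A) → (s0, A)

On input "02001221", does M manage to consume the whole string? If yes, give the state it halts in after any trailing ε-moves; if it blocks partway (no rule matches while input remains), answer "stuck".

stuck

(s0, 02001221, Z)
  read 0, top Z: go to s1, push AAZ → (s1, 2001221, AAZ)
  read 2, top A: go to s2, push A → (s2, 001221, AAZ)
  read 0, top A: go to s0, push AA → (s0, 01221, AAAZ)
  read 0, top A: go to s1, push ε → (s1, 1221, AAZ)
  read 1, top A: go to s0, push AA → (s0, 221, AAAZ)
  read 2, top A: go to s1, push ε → (s1, 21, AAZ)
  read 2, top A: go to s2, push A → (s2, 1, AAZ)
No transition for (s2, 1, top A); M blocks with input 1 remaining.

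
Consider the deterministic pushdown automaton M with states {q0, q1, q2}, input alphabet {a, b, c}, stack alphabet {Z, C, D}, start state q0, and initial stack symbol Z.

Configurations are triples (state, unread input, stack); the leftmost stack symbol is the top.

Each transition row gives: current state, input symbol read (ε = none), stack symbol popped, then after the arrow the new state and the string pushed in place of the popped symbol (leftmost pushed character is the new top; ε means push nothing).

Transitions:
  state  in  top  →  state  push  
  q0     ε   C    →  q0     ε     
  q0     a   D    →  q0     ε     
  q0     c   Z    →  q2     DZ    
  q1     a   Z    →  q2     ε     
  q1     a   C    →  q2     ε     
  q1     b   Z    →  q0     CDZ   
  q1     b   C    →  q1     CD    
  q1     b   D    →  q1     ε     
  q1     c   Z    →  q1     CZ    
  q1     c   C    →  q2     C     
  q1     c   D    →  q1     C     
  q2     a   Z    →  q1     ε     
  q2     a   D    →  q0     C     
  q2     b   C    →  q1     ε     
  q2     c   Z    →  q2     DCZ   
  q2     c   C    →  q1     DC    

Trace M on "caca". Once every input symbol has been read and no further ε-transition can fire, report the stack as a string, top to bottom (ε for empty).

(q0, caca, Z) ⊢ (q2, aca, DZ) ⊢ (q0, ca, CZ) ⊢ (q0, ca, Z) ⊢ (q2, a, DZ) ⊢ (q0, ε, CZ) ⊢ (q0, ε, Z)
All input consumed in state q0 with stack Z.

Z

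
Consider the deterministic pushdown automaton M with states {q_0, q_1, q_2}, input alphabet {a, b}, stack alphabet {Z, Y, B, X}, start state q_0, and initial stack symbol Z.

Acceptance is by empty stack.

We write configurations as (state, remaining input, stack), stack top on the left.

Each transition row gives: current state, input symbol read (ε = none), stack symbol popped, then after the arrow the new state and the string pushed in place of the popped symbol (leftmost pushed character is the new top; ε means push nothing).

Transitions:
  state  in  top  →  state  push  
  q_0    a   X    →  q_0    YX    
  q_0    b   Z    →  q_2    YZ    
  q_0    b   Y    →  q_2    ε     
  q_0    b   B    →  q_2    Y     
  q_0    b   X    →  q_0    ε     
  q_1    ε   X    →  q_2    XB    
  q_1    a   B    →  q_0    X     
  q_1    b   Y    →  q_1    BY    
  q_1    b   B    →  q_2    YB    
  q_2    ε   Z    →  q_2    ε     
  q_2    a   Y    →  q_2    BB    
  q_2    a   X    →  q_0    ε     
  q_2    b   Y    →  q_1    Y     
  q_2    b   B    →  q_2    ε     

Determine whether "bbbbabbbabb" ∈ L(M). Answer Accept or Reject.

Accept

(q_0, bbbbabbbabb, Z) ⊢ (q_2, bbbabbbabb, YZ) ⊢ (q_1, bbabbbabb, YZ) ⊢ (q_1, babbbabb, BYZ) ⊢ (q_2, abbbabb, YBYZ) ⊢ (q_2, bbbabb, BBBYZ) ⊢ (q_2, bbabb, BBYZ) ⊢ (q_2, babb, BYZ) ⊢ (q_2, abb, YZ) ⊢ (q_2, bb, BBZ) ⊢ (q_2, b, BZ) ⊢ (q_2, ε, Z) ⊢ (q_2, ε, ε)
All input consumed and the stack is empty.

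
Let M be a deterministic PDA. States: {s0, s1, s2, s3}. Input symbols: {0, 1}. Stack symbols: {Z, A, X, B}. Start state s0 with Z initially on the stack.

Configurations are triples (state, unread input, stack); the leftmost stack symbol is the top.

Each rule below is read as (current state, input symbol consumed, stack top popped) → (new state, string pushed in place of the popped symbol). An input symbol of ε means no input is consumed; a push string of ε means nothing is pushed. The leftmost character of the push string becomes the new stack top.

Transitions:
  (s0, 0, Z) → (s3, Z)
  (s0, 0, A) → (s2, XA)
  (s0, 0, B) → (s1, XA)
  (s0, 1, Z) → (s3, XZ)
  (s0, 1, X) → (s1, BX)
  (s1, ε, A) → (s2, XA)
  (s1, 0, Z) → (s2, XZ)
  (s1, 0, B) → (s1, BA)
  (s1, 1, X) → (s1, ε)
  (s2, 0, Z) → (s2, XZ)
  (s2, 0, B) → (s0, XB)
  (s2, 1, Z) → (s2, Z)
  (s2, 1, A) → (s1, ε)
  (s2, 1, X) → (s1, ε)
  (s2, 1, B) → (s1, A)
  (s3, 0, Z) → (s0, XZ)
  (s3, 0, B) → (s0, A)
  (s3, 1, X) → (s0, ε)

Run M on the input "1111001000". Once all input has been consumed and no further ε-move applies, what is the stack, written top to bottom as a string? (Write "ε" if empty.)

(s0, 1111001000, Z) ⊢ (s3, 111001000, XZ) ⊢ (s0, 11001000, Z) ⊢ (s3, 1001000, XZ) ⊢ (s0, 001000, Z) ⊢ (s3, 01000, Z) ⊢ (s0, 1000, XZ) ⊢ (s1, 000, BXZ) ⊢ (s1, 00, BAXZ) ⊢ (s1, 0, BAAXZ) ⊢ (s1, ε, BAAAXZ)
All input consumed in state s1 with stack BAAAXZ.

BAAAXZ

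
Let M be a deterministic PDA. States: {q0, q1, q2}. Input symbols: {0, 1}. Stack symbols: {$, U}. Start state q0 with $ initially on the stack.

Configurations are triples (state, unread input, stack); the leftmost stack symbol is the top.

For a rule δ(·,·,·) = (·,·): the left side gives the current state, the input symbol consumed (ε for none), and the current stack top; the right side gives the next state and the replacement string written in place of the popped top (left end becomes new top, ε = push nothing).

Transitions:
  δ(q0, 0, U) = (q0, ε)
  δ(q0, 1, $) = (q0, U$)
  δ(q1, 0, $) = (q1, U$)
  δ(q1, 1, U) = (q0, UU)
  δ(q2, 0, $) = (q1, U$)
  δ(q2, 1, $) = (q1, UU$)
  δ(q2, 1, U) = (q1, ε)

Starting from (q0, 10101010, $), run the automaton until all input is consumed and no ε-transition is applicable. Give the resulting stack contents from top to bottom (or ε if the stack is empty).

$

(q0, 10101010, $) ⊢ (q0, 0101010, U$) ⊢ (q0, 101010, $) ⊢ (q0, 01010, U$) ⊢ (q0, 1010, $) ⊢ (q0, 010, U$) ⊢ (q0, 10, $) ⊢ (q0, 0, U$) ⊢ (q0, ε, $)
All input consumed in state q0 with stack $.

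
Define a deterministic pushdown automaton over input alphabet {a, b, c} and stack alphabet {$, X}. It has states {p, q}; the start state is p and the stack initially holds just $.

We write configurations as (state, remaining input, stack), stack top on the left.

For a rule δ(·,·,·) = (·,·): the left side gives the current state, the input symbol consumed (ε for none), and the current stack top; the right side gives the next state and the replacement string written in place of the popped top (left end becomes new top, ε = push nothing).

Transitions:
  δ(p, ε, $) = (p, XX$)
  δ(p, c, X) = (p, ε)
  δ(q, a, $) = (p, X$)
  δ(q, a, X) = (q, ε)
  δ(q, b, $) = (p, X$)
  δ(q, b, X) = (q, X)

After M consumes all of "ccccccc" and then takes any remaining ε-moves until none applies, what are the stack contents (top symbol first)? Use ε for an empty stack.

X$

(p, ccccccc, $)
  ε-move, top $: go to p, push XX$ → (p, ccccccc, XX$)
  read c, top X: go to p, push ε → (p, cccccc, X$)
  read c, top X: go to p, push ε → (p, ccccc, $)
  ε-move, top $: go to p, push XX$ → (p, ccccc, XX$)
  read c, top X: go to p, push ε → (p, cccc, X$)
  read c, top X: go to p, push ε → (p, ccc, $)
  ε-move, top $: go to p, push XX$ → (p, ccc, XX$)
  read c, top X: go to p, push ε → (p, cc, X$)
  read c, top X: go to p, push ε → (p, c, $)
  ε-move, top $: go to p, push XX$ → (p, c, XX$)
  read c, top X: go to p, push ε → (p, ε, X$)
All input consumed in state p with stack X$.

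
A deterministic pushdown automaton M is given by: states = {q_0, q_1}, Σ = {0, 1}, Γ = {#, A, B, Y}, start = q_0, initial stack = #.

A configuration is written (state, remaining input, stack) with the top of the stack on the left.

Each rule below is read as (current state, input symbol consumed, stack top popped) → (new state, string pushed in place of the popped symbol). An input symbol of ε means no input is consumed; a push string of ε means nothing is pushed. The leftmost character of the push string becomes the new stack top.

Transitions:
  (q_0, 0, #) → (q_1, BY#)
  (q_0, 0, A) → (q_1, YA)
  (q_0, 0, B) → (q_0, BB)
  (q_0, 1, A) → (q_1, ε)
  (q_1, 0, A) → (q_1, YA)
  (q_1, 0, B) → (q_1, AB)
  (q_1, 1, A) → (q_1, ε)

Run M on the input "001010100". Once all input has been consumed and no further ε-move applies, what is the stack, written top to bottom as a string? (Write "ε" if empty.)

(q_0, 001010100, #)
  read 0, top #: go to q_1, push BY# → (q_1, 01010100, BY#)
  read 0, top B: go to q_1, push AB → (q_1, 1010100, ABY#)
  read 1, top A: go to q_1, push ε → (q_1, 010100, BY#)
  read 0, top B: go to q_1, push AB → (q_1, 10100, ABY#)
  read 1, top A: go to q_1, push ε → (q_1, 0100, BY#)
  read 0, top B: go to q_1, push AB → (q_1, 100, ABY#)
  read 1, top A: go to q_1, push ε → (q_1, 00, BY#)
  read 0, top B: go to q_1, push AB → (q_1, 0, ABY#)
  read 0, top A: go to q_1, push YA → (q_1, ε, YABY#)
All input consumed in state q_1 with stack YABY#.

YABY#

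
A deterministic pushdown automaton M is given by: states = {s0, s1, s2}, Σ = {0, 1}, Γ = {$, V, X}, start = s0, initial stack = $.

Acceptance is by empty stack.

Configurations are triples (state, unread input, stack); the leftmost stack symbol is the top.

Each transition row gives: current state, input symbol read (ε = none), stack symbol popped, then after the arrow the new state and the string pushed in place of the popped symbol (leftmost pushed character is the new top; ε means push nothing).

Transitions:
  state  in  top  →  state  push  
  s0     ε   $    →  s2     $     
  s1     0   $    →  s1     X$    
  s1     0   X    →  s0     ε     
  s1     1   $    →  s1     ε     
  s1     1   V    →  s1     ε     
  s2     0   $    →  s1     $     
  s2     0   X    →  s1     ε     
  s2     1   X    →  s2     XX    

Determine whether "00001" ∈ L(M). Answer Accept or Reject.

Accept

(s0, 00001, $)
  ε-move, top $: go to s2, push $ → (s2, 00001, $)
  read 0, top $: go to s1, push $ → (s1, 0001, $)
  read 0, top $: go to s1, push X$ → (s1, 001, X$)
  read 0, top X: go to s0, push ε → (s0, 01, $)
  ε-move, top $: go to s2, push $ → (s2, 01, $)
  read 0, top $: go to s1, push $ → (s1, 1, $)
  read 1, top $: go to s1, push ε → (s1, ε, ε)
All input consumed and the stack is empty.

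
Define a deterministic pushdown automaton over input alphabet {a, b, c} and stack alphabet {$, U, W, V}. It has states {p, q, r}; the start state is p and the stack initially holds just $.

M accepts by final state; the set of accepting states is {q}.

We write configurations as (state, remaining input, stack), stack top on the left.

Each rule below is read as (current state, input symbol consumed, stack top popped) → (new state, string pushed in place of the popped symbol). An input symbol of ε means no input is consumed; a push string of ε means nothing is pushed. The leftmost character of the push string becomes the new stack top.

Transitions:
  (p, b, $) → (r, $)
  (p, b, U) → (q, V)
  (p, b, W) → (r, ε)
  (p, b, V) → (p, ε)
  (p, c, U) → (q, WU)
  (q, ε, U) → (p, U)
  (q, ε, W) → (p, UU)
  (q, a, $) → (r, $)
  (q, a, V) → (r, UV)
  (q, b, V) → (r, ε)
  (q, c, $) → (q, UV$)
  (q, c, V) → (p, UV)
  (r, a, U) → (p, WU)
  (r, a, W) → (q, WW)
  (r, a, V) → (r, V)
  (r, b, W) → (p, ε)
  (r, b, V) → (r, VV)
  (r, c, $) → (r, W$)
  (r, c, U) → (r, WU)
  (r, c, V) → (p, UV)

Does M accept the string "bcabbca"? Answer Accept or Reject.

(p, bcabbca, $) ⊢ (r, cabbca, $) ⊢ (r, abbca, W$) ⊢ (q, bbca, WW$) ⊢ (p, bbca, UUW$) ⊢ (q, bca, VUW$) ⊢ (r, ca, UW$) ⊢ (r, a, WUW$) ⊢ (q, ε, WWUW$)
All input consumed; state q ∈ F.

Accept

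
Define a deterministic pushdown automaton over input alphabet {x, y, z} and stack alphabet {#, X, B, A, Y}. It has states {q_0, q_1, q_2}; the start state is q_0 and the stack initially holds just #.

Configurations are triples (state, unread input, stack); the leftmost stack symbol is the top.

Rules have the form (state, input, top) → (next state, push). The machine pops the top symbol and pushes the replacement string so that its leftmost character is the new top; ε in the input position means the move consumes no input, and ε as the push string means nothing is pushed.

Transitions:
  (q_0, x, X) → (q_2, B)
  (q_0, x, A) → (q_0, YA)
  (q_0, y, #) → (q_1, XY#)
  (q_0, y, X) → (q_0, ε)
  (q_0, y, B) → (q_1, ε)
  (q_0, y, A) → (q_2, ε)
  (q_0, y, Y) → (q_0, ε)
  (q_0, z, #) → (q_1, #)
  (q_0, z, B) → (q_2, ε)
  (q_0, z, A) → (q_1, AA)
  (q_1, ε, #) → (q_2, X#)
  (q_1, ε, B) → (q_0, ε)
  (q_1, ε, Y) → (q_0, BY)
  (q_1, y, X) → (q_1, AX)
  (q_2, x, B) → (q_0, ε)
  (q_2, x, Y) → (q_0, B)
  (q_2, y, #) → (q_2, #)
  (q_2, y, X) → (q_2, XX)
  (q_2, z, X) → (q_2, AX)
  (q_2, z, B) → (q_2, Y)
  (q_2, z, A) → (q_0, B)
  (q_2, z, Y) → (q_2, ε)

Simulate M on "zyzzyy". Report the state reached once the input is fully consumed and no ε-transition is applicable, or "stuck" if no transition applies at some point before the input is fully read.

(q_0, zyzzyy, #)
  read z, top #: go to q_1, push # → (q_1, yzzyy, #)
  ε-move, top #: go to q_2, push X# → (q_2, yzzyy, X#)
  read y, top X: go to q_2, push XX → (q_2, zzyy, XX#)
  read z, top X: go to q_2, push AX → (q_2, zyy, AXX#)
  read z, top A: go to q_0, push B → (q_0, yy, BXX#)
  read y, top B: go to q_1, push ε → (q_1, y, XX#)
  read y, top X: go to q_1, push AX → (q_1, ε, AXX#)
All input consumed; M is in state q_1.

q_1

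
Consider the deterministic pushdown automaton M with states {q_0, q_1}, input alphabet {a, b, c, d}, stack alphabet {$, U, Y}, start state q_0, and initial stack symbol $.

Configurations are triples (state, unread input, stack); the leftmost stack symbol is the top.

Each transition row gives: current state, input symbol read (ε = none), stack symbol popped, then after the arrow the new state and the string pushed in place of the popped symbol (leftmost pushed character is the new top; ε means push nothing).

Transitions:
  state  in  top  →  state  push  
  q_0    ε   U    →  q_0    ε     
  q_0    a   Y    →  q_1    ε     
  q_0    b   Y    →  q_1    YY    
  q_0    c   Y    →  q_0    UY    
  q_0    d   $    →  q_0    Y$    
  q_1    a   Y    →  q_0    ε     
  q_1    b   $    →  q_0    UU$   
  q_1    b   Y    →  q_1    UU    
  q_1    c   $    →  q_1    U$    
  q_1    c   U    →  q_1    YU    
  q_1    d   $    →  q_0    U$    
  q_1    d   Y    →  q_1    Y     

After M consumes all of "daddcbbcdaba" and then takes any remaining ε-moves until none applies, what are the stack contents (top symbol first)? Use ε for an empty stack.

Y$

(q_0, daddcbbcdaba, $)
  read d, top $: go to q_0, push Y$ → (q_0, addcbbcdaba, Y$)
  read a, top Y: go to q_1, push ε → (q_1, ddcbbcdaba, $)
  read d, top $: go to q_0, push U$ → (q_0, dcbbcdaba, U$)
  ε-move, top U: go to q_0, push ε → (q_0, dcbbcdaba, $)
  read d, top $: go to q_0, push Y$ → (q_0, cbbcdaba, Y$)
  read c, top Y: go to q_0, push UY → (q_0, bbcdaba, UY$)
  ε-move, top U: go to q_0, push ε → (q_0, bbcdaba, Y$)
  read b, top Y: go to q_1, push YY → (q_1, bcdaba, YY$)
  read b, top Y: go to q_1, push UU → (q_1, cdaba, UUY$)
  read c, top U: go to q_1, push YU → (q_1, daba, YUUY$)
  read d, top Y: go to q_1, push Y → (q_1, aba, YUUY$)
  read a, top Y: go to q_0, push ε → (q_0, ba, UUY$)
  ε-move, top U: go to q_0, push ε → (q_0, ba, UY$)
  ε-move, top U: go to q_0, push ε → (q_0, ba, Y$)
  read b, top Y: go to q_1, push YY → (q_1, a, YY$)
  read a, top Y: go to q_0, push ε → (q_0, ε, Y$)
All input consumed in state q_0 with stack Y$.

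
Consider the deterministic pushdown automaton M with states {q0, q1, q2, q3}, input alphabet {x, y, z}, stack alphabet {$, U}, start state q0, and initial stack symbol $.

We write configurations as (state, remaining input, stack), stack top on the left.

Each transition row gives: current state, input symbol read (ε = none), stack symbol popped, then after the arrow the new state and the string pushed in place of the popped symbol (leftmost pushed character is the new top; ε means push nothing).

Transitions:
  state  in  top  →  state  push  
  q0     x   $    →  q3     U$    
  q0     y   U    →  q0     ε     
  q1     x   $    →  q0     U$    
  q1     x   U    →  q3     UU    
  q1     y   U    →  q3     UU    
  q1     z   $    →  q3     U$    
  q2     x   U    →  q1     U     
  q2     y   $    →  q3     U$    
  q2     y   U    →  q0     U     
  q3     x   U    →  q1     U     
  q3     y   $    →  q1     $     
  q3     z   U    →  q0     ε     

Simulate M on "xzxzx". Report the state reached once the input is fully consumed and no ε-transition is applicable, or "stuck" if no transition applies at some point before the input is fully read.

(q0, xzxzx, $)
  read x, top $: go to q3, push U$ → (q3, zxzx, U$)
  read z, top U: go to q0, push ε → (q0, xzx, $)
  read x, top $: go to q3, push U$ → (q3, zx, U$)
  read z, top U: go to q0, push ε → (q0, x, $)
  read x, top $: go to q3, push U$ → (q3, ε, U$)
All input consumed; M is in state q3.

q3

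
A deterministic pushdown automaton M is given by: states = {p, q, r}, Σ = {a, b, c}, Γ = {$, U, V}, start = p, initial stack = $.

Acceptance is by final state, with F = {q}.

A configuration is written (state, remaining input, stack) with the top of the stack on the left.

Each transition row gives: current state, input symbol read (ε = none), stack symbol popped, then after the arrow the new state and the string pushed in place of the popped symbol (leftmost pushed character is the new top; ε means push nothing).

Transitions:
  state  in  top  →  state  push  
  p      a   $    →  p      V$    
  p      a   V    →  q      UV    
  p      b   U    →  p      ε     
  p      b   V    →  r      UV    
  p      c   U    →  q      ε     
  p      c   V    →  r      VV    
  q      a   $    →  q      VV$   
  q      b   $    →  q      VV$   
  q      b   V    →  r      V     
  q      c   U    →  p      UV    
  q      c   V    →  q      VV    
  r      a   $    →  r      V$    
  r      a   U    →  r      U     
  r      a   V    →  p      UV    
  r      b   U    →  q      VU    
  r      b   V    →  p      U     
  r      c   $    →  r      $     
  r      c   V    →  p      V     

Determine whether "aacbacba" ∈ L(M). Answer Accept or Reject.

(p, aacbacba, $)
  read a, top $: go to p, push V$ → (p, acbacba, V$)
  read a, top V: go to q, push UV → (q, cbacba, UV$)
  read c, top U: go to p, push UV → (p, bacba, UVV$)
  read b, top U: go to p, push ε → (p, acba, VV$)
  read a, top V: go to q, push UV → (q, cba, UVV$)
  read c, top U: go to p, push UV → (p, ba, UVVV$)
  read b, top U: go to p, push ε → (p, a, VVV$)
  read a, top V: go to q, push UV → (q, ε, UVVV$)
All input consumed; state q ∈ F.

Accept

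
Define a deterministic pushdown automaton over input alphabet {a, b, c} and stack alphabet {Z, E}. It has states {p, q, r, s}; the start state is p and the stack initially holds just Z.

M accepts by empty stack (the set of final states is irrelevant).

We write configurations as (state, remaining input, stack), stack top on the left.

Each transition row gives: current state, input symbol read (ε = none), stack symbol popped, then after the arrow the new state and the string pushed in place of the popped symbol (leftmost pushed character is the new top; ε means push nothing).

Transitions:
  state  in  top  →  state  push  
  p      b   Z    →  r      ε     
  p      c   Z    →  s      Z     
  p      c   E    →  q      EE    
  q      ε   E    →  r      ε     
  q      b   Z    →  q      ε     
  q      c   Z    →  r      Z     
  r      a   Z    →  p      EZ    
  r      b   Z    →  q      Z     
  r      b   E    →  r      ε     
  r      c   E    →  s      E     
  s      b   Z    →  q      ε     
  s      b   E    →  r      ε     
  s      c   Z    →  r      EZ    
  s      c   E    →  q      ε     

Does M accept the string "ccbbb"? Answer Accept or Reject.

(p, ccbbb, Z) ⊢ (s, cbbb, Z) ⊢ (r, bbb, EZ) ⊢ (r, bb, Z) ⊢ (q, b, Z) ⊢ (q, ε, ε)
All input consumed and the stack is empty.

Accept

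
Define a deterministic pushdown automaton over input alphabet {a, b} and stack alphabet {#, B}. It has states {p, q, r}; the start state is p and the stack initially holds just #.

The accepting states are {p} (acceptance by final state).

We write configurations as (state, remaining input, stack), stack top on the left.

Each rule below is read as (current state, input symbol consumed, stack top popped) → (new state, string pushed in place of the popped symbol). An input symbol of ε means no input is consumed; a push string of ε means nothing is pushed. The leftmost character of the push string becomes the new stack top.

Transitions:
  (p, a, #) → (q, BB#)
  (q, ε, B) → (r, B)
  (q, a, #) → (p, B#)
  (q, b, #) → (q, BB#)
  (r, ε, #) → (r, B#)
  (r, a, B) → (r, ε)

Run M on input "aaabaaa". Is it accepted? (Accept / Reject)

Reject

(p, aaabaaa, #)
  read a, top #: go to q, push BB# → (q, aabaaa, BB#)
  ε-move, top B: go to r, push B → (r, aabaaa, BB#)
  read a, top B: go to r, push ε → (r, abaaa, B#)
  read a, top B: go to r, push ε → (r, baaa, #)
  ε-move, top #: go to r, push B# → (r, baaa, B#)
No transition applies at (r, baaa, B#); input not fully consumed.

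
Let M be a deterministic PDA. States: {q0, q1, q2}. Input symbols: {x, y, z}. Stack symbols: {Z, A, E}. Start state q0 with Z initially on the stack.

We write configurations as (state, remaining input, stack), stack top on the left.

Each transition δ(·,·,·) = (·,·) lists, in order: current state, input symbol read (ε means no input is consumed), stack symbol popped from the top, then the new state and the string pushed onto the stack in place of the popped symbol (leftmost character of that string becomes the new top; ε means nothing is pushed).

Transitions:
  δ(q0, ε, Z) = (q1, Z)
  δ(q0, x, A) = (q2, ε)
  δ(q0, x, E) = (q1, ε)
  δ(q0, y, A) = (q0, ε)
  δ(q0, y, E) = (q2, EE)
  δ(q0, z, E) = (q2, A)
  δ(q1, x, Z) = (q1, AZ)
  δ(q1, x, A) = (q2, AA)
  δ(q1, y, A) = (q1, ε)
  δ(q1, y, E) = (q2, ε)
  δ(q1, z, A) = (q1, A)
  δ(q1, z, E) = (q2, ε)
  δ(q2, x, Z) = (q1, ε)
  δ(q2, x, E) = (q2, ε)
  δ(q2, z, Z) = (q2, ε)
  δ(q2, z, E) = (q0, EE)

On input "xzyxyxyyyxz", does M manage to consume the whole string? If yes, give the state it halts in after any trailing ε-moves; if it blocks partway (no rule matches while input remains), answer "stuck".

stuck

(q0, xzyxyxyyyxz, Z) ⊢ (q1, xzyxyxyyyxz, Z) ⊢ (q1, zyxyxyyyxz, AZ) ⊢ (q1, yxyxyyyxz, AZ) ⊢ (q1, xyxyyyxz, Z) ⊢ (q1, yxyyyxz, AZ) ⊢ (q1, xyyyxz, Z) ⊢ (q1, yyyxz, AZ) ⊢ (q1, yyxz, Z)
No transition for (q1, y, top Z); M blocks with input yyxz remaining.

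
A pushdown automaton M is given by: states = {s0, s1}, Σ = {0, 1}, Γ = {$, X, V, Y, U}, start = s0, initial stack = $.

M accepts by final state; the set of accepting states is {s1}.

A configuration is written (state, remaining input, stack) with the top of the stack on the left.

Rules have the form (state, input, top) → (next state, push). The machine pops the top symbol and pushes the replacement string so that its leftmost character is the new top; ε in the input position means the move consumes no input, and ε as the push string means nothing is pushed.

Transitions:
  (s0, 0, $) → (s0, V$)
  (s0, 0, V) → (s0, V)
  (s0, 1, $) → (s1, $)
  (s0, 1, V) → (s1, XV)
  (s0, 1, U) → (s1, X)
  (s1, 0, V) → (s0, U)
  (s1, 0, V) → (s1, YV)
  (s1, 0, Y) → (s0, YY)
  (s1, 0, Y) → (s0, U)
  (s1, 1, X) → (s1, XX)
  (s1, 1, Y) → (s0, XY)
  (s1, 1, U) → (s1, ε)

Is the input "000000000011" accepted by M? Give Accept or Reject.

One accepting computation: (s0, 000000000011, $) ⊢ (s0, 00000000011, V$) ⊢ (s0, 0000000011, V$) ⊢ (s0, 000000011, V$) ⊢ (s0, 00000011, V$) ⊢ (s0, 0000011, V$) ⊢ (s0, 000011, V$) ⊢ (s0, 00011, V$) ⊢ (s0, 0011, V$) ⊢ (s0, 011, V$) ⊢ (s0, 11, V$) ⊢ (s1, 1, XV$) ⊢ (s1, ε, XXV$)
All input consumed and state s1 ∈ F.

Accept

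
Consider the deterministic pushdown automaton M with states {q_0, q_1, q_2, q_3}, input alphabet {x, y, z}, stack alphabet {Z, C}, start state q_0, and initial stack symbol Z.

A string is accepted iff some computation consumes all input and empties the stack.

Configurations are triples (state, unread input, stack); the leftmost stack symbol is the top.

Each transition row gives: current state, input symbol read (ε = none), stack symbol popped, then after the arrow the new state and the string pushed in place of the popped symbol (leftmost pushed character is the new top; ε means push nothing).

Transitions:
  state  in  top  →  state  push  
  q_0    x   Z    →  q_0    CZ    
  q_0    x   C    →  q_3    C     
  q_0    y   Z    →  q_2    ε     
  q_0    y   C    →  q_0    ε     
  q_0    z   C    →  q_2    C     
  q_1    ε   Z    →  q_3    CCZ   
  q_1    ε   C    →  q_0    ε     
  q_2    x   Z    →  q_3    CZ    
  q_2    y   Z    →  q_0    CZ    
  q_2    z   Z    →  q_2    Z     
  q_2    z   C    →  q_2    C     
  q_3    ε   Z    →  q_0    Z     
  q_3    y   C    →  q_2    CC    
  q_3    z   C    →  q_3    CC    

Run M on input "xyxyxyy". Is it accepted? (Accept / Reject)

(q_0, xyxyxyy, Z) ⊢ (q_0, yxyxyy, CZ) ⊢ (q_0, xyxyy, Z) ⊢ (q_0, yxyy, CZ) ⊢ (q_0, xyy, Z) ⊢ (q_0, yy, CZ) ⊢ (q_0, y, Z) ⊢ (q_2, ε, ε)
All input consumed and the stack is empty.

Accept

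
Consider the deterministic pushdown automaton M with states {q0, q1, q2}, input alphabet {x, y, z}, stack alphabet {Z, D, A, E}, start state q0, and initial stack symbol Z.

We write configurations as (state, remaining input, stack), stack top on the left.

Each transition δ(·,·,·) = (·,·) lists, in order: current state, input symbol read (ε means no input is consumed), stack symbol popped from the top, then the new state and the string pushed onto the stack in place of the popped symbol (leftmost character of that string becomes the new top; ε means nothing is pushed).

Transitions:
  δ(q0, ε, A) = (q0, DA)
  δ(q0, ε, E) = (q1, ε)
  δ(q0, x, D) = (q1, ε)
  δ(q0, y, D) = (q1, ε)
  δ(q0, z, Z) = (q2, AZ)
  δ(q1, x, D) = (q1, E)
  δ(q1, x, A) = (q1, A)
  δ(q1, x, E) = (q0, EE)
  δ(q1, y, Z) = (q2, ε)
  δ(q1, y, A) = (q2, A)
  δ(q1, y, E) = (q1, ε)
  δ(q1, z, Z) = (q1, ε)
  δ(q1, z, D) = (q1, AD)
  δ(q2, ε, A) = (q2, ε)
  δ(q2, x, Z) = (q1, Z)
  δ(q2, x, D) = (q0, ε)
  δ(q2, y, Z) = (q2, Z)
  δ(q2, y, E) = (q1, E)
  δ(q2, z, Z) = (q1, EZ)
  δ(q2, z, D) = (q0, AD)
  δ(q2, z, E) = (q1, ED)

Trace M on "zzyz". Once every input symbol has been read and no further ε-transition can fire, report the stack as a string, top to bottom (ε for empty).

(q0, zzyz, Z) ⊢ (q2, zyz, AZ) ⊢ (q2, zyz, Z) ⊢ (q1, yz, EZ) ⊢ (q1, z, Z) ⊢ (q1, ε, ε)
All input consumed in state q1 with stack ε.

ε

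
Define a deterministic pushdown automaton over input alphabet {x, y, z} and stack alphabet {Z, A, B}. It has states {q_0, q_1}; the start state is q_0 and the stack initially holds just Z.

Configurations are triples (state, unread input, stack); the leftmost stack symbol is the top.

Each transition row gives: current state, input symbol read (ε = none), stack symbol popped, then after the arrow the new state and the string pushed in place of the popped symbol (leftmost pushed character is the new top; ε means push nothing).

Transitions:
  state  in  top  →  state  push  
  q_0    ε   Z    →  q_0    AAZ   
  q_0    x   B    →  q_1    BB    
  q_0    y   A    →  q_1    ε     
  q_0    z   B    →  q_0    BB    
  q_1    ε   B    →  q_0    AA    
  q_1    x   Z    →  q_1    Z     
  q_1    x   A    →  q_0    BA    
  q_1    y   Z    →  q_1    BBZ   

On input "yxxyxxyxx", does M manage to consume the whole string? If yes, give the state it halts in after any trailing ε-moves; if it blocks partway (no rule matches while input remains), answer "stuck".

q_0

(q_0, yxxyxxyxx, Z)
  ε-move, top Z: go to q_0, push AAZ → (q_0, yxxyxxyxx, AAZ)
  read y, top A: go to q_1, push ε → (q_1, xxyxxyxx, AZ)
  read x, top A: go to q_0, push BA → (q_0, xyxxyxx, BAZ)
  read x, top B: go to q_1, push BB → (q_1, yxxyxx, BBAZ)
  ε-move, top B: go to q_0, push AA → (q_0, yxxyxx, AABAZ)
  read y, top A: go to q_1, push ε → (q_1, xxyxx, ABAZ)
  read x, top A: go to q_0, push BA → (q_0, xyxx, BABAZ)
  read x, top B: go to q_1, push BB → (q_1, yxx, BBABAZ)
  ε-move, top B: go to q_0, push AA → (q_0, yxx, AABABAZ)
  read y, top A: go to q_1, push ε → (q_1, xx, ABABAZ)
  read x, top A: go to q_0, push BA → (q_0, x, BABABAZ)
  read x, top B: go to q_1, push BB → (q_1, ε, BBABABAZ)
  ε-move, top B: go to q_0, push AA → (q_0, ε, AABABABAZ)
All input consumed; M is in state q_0.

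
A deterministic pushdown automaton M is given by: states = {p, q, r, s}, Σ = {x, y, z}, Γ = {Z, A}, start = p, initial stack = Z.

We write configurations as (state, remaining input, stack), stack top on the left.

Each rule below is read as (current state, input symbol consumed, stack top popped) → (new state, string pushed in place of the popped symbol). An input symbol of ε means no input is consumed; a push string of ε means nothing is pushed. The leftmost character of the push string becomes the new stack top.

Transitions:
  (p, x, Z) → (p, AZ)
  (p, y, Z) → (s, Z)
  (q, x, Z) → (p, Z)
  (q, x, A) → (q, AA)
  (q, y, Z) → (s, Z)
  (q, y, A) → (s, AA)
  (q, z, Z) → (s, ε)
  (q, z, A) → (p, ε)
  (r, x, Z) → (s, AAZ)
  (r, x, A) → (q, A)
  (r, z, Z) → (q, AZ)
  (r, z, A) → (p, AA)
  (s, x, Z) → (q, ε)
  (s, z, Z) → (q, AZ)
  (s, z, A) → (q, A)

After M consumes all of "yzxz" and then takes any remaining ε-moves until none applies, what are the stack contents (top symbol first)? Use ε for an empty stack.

(p, yzxz, Z)
  read y, top Z: go to s, push Z → (s, zxz, Z)
  read z, top Z: go to q, push AZ → (q, xz, AZ)
  read x, top A: go to q, push AA → (q, z, AAZ)
  read z, top A: go to p, push ε → (p, ε, AZ)
All input consumed in state p with stack AZ.

AZ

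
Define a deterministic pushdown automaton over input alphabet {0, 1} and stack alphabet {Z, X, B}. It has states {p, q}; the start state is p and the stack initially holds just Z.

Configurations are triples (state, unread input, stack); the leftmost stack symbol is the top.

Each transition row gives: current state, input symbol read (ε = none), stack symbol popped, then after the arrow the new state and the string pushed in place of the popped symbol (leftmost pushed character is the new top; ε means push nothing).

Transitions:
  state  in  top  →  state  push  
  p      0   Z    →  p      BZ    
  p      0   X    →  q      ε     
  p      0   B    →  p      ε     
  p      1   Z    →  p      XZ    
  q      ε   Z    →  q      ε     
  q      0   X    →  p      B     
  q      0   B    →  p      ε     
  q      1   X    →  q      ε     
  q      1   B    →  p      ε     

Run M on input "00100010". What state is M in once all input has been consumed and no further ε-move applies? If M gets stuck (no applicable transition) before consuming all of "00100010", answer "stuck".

stuck

(p, 00100010, Z)
  read 0, top Z: go to p, push BZ → (p, 0100010, BZ)
  read 0, top B: go to p, push ε → (p, 100010, Z)
  read 1, top Z: go to p, push XZ → (p, 00010, XZ)
  read 0, top X: go to q, push ε → (q, 0010, Z)
  ε-move, top Z: go to q, push ε → (q, 0010, ε)
No transition for (q, 0, top ε); M blocks with input 0010 remaining.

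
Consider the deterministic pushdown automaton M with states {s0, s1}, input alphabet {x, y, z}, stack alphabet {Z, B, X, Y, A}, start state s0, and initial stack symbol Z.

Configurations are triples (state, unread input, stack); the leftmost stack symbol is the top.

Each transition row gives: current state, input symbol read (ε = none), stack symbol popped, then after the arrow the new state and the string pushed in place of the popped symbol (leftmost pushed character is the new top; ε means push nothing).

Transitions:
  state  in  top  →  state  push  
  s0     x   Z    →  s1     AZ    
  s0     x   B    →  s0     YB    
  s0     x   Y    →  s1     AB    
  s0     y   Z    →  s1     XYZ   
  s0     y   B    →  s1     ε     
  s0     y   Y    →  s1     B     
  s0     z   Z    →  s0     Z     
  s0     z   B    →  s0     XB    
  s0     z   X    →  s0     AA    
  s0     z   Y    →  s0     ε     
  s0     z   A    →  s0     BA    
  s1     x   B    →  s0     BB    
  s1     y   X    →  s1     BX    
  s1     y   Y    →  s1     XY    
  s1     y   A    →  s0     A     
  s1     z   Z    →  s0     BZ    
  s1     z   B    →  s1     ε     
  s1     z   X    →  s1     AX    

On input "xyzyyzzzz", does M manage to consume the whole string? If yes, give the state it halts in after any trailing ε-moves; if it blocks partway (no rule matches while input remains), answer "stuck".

s0

(s0, xyzyyzzzz, Z)
  read x, top Z: go to s1, push AZ → (s1, yzyyzzzz, AZ)
  read y, top A: go to s0, push A → (s0, zyyzzzz, AZ)
  read z, top A: go to s0, push BA → (s0, yyzzzz, BAZ)
  read y, top B: go to s1, push ε → (s1, yzzzz, AZ)
  read y, top A: go to s0, push A → (s0, zzzz, AZ)
  read z, top A: go to s0, push BA → (s0, zzz, BAZ)
  read z, top B: go to s0, push XB → (s0, zz, XBAZ)
  read z, top X: go to s0, push AA → (s0, z, AABAZ)
  read z, top A: go to s0, push BA → (s0, ε, BAABAZ)
All input consumed; M is in state s0.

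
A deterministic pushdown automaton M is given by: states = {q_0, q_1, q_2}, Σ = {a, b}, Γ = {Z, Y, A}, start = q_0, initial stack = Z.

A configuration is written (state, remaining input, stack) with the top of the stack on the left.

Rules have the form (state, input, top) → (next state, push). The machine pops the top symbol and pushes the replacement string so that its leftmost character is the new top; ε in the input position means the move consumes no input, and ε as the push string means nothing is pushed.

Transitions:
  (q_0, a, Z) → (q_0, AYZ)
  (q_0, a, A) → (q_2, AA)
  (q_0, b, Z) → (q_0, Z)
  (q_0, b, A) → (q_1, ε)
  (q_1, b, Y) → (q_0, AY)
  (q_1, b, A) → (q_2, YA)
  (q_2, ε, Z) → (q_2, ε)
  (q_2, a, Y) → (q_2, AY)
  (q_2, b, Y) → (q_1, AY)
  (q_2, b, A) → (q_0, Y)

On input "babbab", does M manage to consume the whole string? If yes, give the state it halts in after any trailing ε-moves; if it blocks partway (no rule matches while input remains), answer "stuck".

q_0

(q_0, babbab, Z)
  read b, top Z: go to q_0, push Z → (q_0, abbab, Z)
  read a, top Z: go to q_0, push AYZ → (q_0, bbab, AYZ)
  read b, top A: go to q_1, push ε → (q_1, bab, YZ)
  read b, top Y: go to q_0, push AY → (q_0, ab, AYZ)
  read a, top A: go to q_2, push AA → (q_2, b, AAYZ)
  read b, top A: go to q_0, push Y → (q_0, ε, YAYZ)
All input consumed; M is in state q_0.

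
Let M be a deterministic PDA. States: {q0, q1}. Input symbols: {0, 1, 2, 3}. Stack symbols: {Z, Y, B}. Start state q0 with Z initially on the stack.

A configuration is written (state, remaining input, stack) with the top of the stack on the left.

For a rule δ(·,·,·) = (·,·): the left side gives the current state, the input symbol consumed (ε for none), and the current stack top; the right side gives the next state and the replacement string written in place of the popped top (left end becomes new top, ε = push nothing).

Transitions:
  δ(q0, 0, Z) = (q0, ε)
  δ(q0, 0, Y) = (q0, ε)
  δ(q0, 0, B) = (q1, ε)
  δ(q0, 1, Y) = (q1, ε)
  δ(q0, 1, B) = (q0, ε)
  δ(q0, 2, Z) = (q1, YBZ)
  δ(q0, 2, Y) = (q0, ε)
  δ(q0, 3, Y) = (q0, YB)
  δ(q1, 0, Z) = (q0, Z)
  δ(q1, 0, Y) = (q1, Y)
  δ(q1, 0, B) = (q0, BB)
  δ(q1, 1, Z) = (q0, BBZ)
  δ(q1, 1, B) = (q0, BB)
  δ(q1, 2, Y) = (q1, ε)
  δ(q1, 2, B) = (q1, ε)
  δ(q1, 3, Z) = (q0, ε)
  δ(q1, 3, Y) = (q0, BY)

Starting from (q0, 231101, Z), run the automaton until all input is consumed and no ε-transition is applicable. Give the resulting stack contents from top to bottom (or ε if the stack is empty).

(q0, 231101, Z) ⊢ (q1, 31101, YBZ) ⊢ (q0, 1101, BYBZ) ⊢ (q0, 101, YBZ) ⊢ (q1, 01, BZ) ⊢ (q0, 1, BBZ) ⊢ (q0, ε, BZ)
All input consumed in state q0 with stack BZ.

BZ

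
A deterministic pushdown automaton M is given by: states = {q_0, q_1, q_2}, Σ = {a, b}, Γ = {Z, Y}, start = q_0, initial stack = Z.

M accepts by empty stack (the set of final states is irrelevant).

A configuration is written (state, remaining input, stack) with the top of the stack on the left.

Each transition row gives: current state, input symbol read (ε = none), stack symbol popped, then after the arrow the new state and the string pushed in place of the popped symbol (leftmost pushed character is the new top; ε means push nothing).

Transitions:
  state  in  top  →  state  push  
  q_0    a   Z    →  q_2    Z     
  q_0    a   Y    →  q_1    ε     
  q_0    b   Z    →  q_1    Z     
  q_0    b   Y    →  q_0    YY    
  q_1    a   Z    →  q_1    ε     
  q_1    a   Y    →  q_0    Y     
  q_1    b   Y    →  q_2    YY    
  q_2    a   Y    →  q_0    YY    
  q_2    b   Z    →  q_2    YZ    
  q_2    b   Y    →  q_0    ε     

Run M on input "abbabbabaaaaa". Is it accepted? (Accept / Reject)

Accept

(q_0, abbabbabaaaaa, Z)
  read a, top Z: go to q_2, push Z → (q_2, bbabbabaaaaa, Z)
  read b, top Z: go to q_2, push YZ → (q_2, babbabaaaaa, YZ)
  read b, top Y: go to q_0, push ε → (q_0, abbabaaaaa, Z)
  read a, top Z: go to q_2, push Z → (q_2, bbabaaaaa, Z)
  read b, top Z: go to q_2, push YZ → (q_2, babaaaaa, YZ)
  read b, top Y: go to q_0, push ε → (q_0, abaaaaa, Z)
  read a, top Z: go to q_2, push Z → (q_2, baaaaa, Z)
  read b, top Z: go to q_2, push YZ → (q_2, aaaaa, YZ)
  read a, top Y: go to q_0, push YY → (q_0, aaaa, YYZ)
  read a, top Y: go to q_1, push ε → (q_1, aaa, YZ)
  read a, top Y: go to q_0, push Y → (q_0, aa, YZ)
  read a, top Y: go to q_1, push ε → (q_1, a, Z)
  read a, top Z: go to q_1, push ε → (q_1, ε, ε)
All input consumed and the stack is empty.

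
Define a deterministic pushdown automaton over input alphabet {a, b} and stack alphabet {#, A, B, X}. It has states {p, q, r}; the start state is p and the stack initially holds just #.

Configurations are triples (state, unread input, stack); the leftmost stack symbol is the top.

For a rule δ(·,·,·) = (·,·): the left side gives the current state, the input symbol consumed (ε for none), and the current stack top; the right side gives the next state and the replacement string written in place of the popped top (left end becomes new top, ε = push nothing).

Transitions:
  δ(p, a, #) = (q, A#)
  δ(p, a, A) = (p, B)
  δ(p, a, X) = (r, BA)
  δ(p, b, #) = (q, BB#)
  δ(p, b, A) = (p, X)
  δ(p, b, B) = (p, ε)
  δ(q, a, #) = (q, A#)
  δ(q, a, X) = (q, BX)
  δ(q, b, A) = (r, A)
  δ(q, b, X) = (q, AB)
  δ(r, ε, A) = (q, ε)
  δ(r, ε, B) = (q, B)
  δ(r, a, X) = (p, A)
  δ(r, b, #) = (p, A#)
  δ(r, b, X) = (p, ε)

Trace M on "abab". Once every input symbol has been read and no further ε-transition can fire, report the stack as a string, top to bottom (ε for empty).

#

(p, abab, #)
  read a, top #: go to q, push A# → (q, bab, A#)
  read b, top A: go to r, push A → (r, ab, A#)
  ε-move, top A: go to q, push ε → (q, ab, #)
  read a, top #: go to q, push A# → (q, b, A#)
  read b, top A: go to r, push A → (r, ε, A#)
  ε-move, top A: go to q, push ε → (q, ε, #)
All input consumed in state q with stack #.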